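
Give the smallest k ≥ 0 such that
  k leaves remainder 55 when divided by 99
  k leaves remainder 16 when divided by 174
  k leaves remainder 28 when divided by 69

89452

gcd(99, 174) = 3 and 3 | (16 − 55), so the pair is consistent; merging gives k ≡ 3322 (mod 5742), where 5742 = lcm(99, 174).
gcd(5742, 69) = 3 and 3 | (28 − 3322), so the pair is consistent; merging gives k ≡ 89452 (mod 132066), where 132066 = lcm(5742, 69).
The solution is unique modulo lcm(99, 174, 69) = 132066.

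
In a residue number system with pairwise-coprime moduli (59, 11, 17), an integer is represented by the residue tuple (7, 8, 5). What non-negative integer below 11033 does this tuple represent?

The moduli are pairwise coprime; N = 59·11·17 = 11033.
N/59 = 187; 187 ≡ 10 (mod 59); 10·6 ≡ 1, so inverse 6.
N/11 = 1003; 1003 ≡ 2 (mod 11); 2·6 ≡ 1, so inverse 6.
N/17 = 649; 649 ≡ 3 (mod 17); 3·6 ≡ 1, so inverse 6.
x ≡ 7·187·6 + 8·1003·6 + 5·649·6 = 75468.
75468 mod 11033 = 9270.

9270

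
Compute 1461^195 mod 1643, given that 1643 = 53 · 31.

1613

Mod 53: 1461 ≡ 30; by Fermat, exponent reduces to 195 mod 52 = 39; 30^39 ≡ 23 (mod 53).
Mod 31: 1461 ≡ 4; by Fermat, exponent reduces to 195 mod 30 = 15; 4^15 ≡ 1 (mod 31).
Combine by CRT: x ≡ 23 (mod 53), x ≡ 1 (mod 31) ⇒ x ≡ 1613 (mod 1643).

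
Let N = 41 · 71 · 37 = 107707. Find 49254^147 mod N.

Mod 41: 49254 ≡ 13; by Fermat, exponent reduces to 147 mod 40 = 27; 13^27 ≡ 15 (mod 41).
Mod 71: 49254 ≡ 51; by Fermat, exponent reduces to 147 mod 70 = 7; 51^7 ≡ 70 (mod 71).
Mod 37: 49254 ≡ 7; by Fermat, exponent reduces to 147 mod 36 = 3; 7^3 ≡ 10 (mod 37).
Combine by CRT: x ≡ 15 (mod 41), x ≡ 70 (mod 71), x ≡ 10 (mod 37) ⇒ x ≡ 38268 (mod 107707).

38268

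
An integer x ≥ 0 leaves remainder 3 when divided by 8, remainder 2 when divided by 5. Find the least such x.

27

From x ≡ 3 (mod 8) write x = 3 + 8t. Substituting into x ≡ 2 (mod 5) gives 8t ≡ 4 (mod 5), and since 3⁻¹ ≡ 2 (mod 5), t ≡ 3. Hence x ≡ 3 + 8·3 = 27 (mod 40).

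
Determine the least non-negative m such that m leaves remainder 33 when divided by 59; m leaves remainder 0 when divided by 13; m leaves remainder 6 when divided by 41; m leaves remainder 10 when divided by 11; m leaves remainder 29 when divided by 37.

From m ≡ 33 (mod 59) write m = 33 + 59t. Substituting into m ≡ 0 (mod 13) gives 59t ≡ 6 (mod 13), and since 7⁻¹ ≡ 2 (mod 13), t ≡ 12. Hence m ≡ 33 + 59·12 = 741 (mod 767).
From m ≡ 741 (mod 767) write m = 741 + 767t. Substituting into m ≡ 6 (mod 41) gives 767t ≡ 3 (mod 41), and since 29⁻¹ ≡ 17 (mod 41), t ≡ 10. Hence m ≡ 741 + 767·10 = 8411 (mod 31447).
From m ≡ 8411 (mod 31447) write m = 8411 + 31447t. Substituting into m ≡ 10 (mod 11) gives 31447t ≡ 3 (mod 11), and since 9⁻¹ ≡ 5 (mod 11), t ≡ 4. Hence m ≡ 8411 + 31447·4 = 134199 (mod 345917).
From m ≡ 134199 (mod 345917) write m = 134199 + 345917t. Substituting into m ≡ 29 (mod 37) gives 345917t ≡ 29 (mod 37), and since 4⁻¹ ≡ 28 (mod 37), t ≡ 35. Hence m ≡ 134199 + 345917·35 = 12241294 (mod 12798929).

12241294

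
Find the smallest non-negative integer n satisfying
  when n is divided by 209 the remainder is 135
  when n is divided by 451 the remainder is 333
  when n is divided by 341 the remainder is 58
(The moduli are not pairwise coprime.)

6196

gcd(209, 451) = 11 and 11 | (333 − 135), so the pair is consistent; merging gives n ≡ 6196 (mod 8569), where 8569 = lcm(209, 451).
gcd(8569, 341) = 11 and 11 | (58 − 6196), so the pair is consistent; merging gives n ≡ 6196 (mod 265639), where 265639 = lcm(8569, 341).
The solution is unique modulo lcm(209, 451, 341) = 265639.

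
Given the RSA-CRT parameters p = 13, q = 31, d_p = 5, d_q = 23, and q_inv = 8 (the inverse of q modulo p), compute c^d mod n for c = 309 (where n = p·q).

m₁ = c^(d_p) mod p: c ≡ 10 (mod 13), and 10^5 mod 13 = 4.
m₂ = c^(d_q) mod q: c ≡ 30 (mod 31), and 30^23 mod 31 = 30.
h = q_inv·(m₁ − m₂) mod p = 8·(4 − 30) mod 13 = 0.
m = m₂ + h·q = 30 + 0·31 = 30.

30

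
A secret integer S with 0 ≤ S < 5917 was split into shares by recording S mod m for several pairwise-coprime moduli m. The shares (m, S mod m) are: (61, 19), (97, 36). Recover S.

From S ≡ 19 (mod 61) write S = 19 + 61t. Substituting into S ≡ 36 (mod 97) gives 61t ≡ 17 (mod 97), and since 61⁻¹ ≡ 35 (mod 97), t ≡ 13. Hence S ≡ 19 + 61·13 = 812 (mod 5917).

812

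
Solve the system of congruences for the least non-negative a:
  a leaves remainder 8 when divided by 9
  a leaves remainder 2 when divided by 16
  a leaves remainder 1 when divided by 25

The moduli are pairwise coprime; N = 9·16·25 = 3600.
N/9 = 400; 400 ≡ 4 (mod 9); 4·7 ≡ 1, so inverse 7.
N/16 = 225; 225 ≡ 1 (mod 16), inverse 1.
N/25 = 144; 144 ≡ 19 (mod 25); 19·4 ≡ 1, so inverse 4.
a ≡ 8·400·7 + 2·225·1 + 1·144·4 = 23426.
23426 mod 3600 = 1826.

1826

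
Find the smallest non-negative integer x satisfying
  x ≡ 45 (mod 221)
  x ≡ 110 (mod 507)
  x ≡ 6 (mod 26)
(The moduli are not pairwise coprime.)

gcd(221, 507) = 13 and 13 | (110 − 45), so the pair is consistent; merging gives x ≡ 8222 (mod 8619), where 8619 = lcm(221, 507).
gcd(8619, 26) = 13 and 13 | (6 − 8222), so the pair is consistent; merging gives x ≡ 8222 (mod 17238), where 17238 = lcm(8619, 26).
The solution is unique modulo lcm(221, 507, 26) = 17238.

8222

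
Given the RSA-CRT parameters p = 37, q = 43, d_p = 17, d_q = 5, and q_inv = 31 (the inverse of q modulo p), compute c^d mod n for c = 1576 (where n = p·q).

m₁ = c^(d_p) mod p: c ≡ 22 (mod 37), and 22^17 mod 37 = 5.
m₂ = c^(d_q) mod q: c ≡ 28 (mod 43), and 28^5 mod 43 = 5.
h = q_inv·(m₁ − m₂) mod p = 31·(5 − 5) mod 37 = 0.
m = m₂ + h·q = 5 + 0·43 = 5.

5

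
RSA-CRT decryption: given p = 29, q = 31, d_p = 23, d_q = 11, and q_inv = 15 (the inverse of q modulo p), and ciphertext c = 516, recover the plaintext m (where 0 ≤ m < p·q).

7

m₁ = c^(d_p) mod p: c ≡ 23 (mod 29), and 23^23 mod 29 = 7.
m₂ = c^(d_q) mod q: c ≡ 20 (mod 31), and 20^11 mod 31 = 7.
h = q_inv·(m₁ − m₂) mod p = 15·(7 − 7) mod 29 = 0.
m = m₂ + h·q = 7 + 0·31 = 7.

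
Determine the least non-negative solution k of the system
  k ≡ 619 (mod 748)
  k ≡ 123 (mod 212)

31287

gcd(748, 212) = 4 and 4 | (123 − 619), so the pair is consistent; merging gives k ≡ 31287 (mod 39644), where 39644 = lcm(748, 212).
The solution is unique modulo lcm(748, 212) = 39644.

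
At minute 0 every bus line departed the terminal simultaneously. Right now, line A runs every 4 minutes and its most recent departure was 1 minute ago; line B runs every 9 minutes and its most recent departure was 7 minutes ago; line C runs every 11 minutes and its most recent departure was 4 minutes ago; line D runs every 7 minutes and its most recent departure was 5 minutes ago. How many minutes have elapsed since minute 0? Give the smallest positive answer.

565

From t ≡ 1 (mod 4) write t = 1 + 4s. Substituting into t ≡ 7 (mod 9) gives 4s ≡ 6 (mod 9), and since 4⁻¹ ≡ 7 (mod 9), s ≡ 6. Hence t ≡ 1 + 4·6 = 25 (mod 36).
From t ≡ 25 (mod 36) write t = 25 + 36s. Substituting into t ≡ 4 (mod 11) gives 36s ≡ 1 (mod 11), and since 3⁻¹ ≡ 4 (mod 11), s ≡ 4. Hence t ≡ 25 + 36·4 = 169 (mod 396).
From t ≡ 169 (mod 396) write t = 169 + 396s. Substituting into t ≡ 5 (mod 7) gives 396s ≡ 4 (mod 7), and since 4⁻¹ ≡ 2 (mod 7), s ≡ 1. Hence t ≡ 169 + 396·1 = 565 (mod 2772).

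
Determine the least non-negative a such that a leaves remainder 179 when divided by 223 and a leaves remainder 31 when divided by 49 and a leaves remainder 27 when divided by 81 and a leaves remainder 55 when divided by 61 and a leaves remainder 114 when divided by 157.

5925522060

From a ≡ 179 (mod 223) write a = 179 + 223t. Substituting into a ≡ 31 (mod 49) gives 223t ≡ 48 (mod 49), and since 27⁻¹ ≡ 20 (mod 49), t ≡ 29. Hence a ≡ 179 + 223·29 = 6646 (mod 10927).
From a ≡ 6646 (mod 10927) write a = 6646 + 10927t. Substituting into a ≡ 27 (mod 81) gives 10927t ≡ 23 (mod 81), and since 73⁻¹ ≡ 10 (mod 81), t ≡ 68. Hence a ≡ 6646 + 10927·68 = 749682 (mod 885087).
From a ≡ 749682 (mod 885087) write a = 749682 + 885087t. Substituting into a ≡ 55 (mod 61) gives 885087t ≡ 2 (mod 61), and since 38⁻¹ ≡ 53 (mod 61), t ≡ 45. Hence a ≡ 749682 + 885087·45 = 40578597 (mod 53990307).
From a ≡ 40578597 (mod 53990307) write a = 40578597 + 53990307t. Substituting into a ≡ 114 (mod 157) gives 53990307t ≡ 51 (mod 157), and since 48⁻¹ ≡ 36 (mod 157), t ≡ 109. Hence a ≡ 40578597 + 53990307·109 = 5925522060 (mod 8476478199).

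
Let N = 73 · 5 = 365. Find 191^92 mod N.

Mod 73: 191 ≡ 45; by Fermat, exponent reduces to 92 mod 72 = 20; 45^20 ≡ 71 (mod 73).
Mod 5: 191 ≡ 1; since 4 | 92, by Fermat 1^92 ≡ 1 (mod 5).
Combine by CRT: x ≡ 71 (mod 73), x ≡ 1 (mod 5) ⇒ x ≡ 71 (mod 365).

71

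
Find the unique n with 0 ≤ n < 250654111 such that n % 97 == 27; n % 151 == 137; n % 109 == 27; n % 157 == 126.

Combine the congruences pairwise.
From n ≡ 27 (mod 97) write n = 27 + 97t. Substituting into n ≡ 137 (mod 151) gives 97t ≡ 110 (mod 151), and since 97⁻¹ ≡ 137 (mod 151), t ≡ 121. Hence n ≡ 27 + 97·121 = 11764 (mod 14647).
From n ≡ 11764 (mod 14647) write n = 11764 + 14647t. Substituting into n ≡ 27 (mod 109) gives 14647t ≡ 35 (mod 109), and since 41⁻¹ ≡ 8 (mod 109), t ≡ 62. Hence n ≡ 11764 + 14647·62 = 919878 (mod 1596523).
From n ≡ 919878 (mod 1596523) write n = 919878 + 1596523t. Substituting into n ≡ 126 (mod 157) gives 1596523t ≡ 111 (mod 157), and since 147⁻¹ ≡ 47 (mod 157), t ≡ 36. Hence n ≡ 919878 + 1596523·36 = 58394706 (mod 250654111).

58394706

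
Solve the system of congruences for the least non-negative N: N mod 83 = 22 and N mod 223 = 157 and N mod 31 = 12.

555873

From N ≡ 22 (mod 83) write N = 22 + 83t. Substituting into N ≡ 157 (mod 223) gives 83t ≡ 135 (mod 223), and since 83⁻¹ ≡ 43 (mod 223), t ≡ 7. Hence N ≡ 22 + 83·7 = 603 (mod 18509).
From N ≡ 603 (mod 18509) write N = 603 + 18509t. Substituting into N ≡ 12 (mod 31) gives 18509t ≡ 29 (mod 31), and since 2⁻¹ ≡ 16 (mod 31), t ≡ 30. Hence N ≡ 603 + 18509·30 = 555873 (mod 573779).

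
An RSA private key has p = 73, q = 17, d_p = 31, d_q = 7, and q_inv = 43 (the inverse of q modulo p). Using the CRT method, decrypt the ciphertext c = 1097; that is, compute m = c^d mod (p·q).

m₁ = c^(d_p) mod p: c ≡ 2 (mod 73), and 2^31 mod 73 = 16.
m₂ = c^(d_q) mod q: c ≡ 9 (mod 17), and 9^7 mod 17 = 2.
h = q_inv·(m₁ − m₂) mod p = 43·(16 − 2) mod 73 = 18.
m = m₂ + h·q = 2 + 18·17 = 308.

308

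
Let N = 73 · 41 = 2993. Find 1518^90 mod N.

411

Mod 73: 1518 ≡ 58; by Fermat, exponent reduces to 90 mod 72 = 18; 58^18 ≡ 46 (mod 73).
Mod 41: 1518 ≡ 1; by Fermat, exponent reduces to 90 mod 40 = 10; 1^10 ≡ 1 (mod 41).
Combine by CRT: x ≡ 46 (mod 73), x ≡ 1 (mod 41) ⇒ x ≡ 411 (mod 2993).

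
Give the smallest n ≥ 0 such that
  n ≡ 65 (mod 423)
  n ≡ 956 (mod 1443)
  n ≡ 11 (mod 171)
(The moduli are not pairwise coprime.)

Combine the congruences pairwise.
gcd(423, 1443) = 3 and 3 | (956 − 65), so the pair is consistent; merging gives n ≡ 165458 (mod 203463), where 203463 = lcm(423, 1443).
gcd(203463, 171) = 9 and 9 | (11 − 165458), so the pair is consistent; merging gives n ≡ 3420866 (mod 3865797), where 3865797 = lcm(203463, 171).
The solution is unique modulo lcm(423, 1443, 171) = 3865797.

3420866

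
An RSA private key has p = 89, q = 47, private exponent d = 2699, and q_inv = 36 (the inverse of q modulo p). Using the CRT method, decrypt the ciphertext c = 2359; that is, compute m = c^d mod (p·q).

3510

d_p = d mod (p−1) = 2699 mod 88 = 59; d_q = d mod (q−1) = 31.
m₁ = c^(d_p) mod p: c ≡ 45 (mod 89), and 45^59 mod 89 = 39.
m₂ = c^(d_q) mod q: c ≡ 9 (mod 47), and 9^31 mod 47 = 32.
h = q_inv·(m₁ − m₂) mod p = 36·(39 − 32) mod 89 = 74.
m = m₂ + h·q = 32 + 74·47 = 3510.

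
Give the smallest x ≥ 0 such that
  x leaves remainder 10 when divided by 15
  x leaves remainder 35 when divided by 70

175

gcd(15, 70) = 5 and 5 | (35 − 10), so the pair is consistent; merging gives x ≡ 175 (mod 210), where 210 = lcm(15, 70).
The solution is unique modulo lcm(15, 70) = 210.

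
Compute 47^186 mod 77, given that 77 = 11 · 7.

Mod 11: 47 ≡ 3; by Fermat, exponent reduces to 186 mod 10 = 6; 3^6 ≡ 3 (mod 11).
Mod 7: 47 ≡ 5; since 6 | 186, by Fermat 5^186 ≡ 1 (mod 7).
Combine by CRT: x ≡ 3 (mod 11), x ≡ 1 (mod 7) ⇒ x ≡ 36 (mod 77).

36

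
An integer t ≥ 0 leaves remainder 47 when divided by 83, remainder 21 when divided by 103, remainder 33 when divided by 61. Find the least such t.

289966

Combine the congruences pairwise.
From t ≡ 47 (mod 83) write t = 47 + 83s. Substituting into t ≡ 21 (mod 103) gives 83s ≡ 77 (mod 103), and since 83⁻¹ ≡ 36 (mod 103), s ≡ 94. Hence t ≡ 47 + 83·94 = 7849 (mod 8549).
From t ≡ 7849 (mod 8549) write t = 7849 + 8549s. Substituting into t ≡ 33 (mod 61) gives 8549s ≡ 53 (mod 61), and since 9⁻¹ ≡ 34 (mod 61), s ≡ 33. Hence t ≡ 7849 + 8549·33 = 289966 (mod 521489).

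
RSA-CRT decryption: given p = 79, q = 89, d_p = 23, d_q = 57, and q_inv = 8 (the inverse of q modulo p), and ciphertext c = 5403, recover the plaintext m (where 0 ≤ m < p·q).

m₁ = c^(d_p) mod p: c ≡ 31 (mod 79), and 31^23 mod 79 = 76.
m₂ = c^(d_q) mod q: c ≡ 63 (mod 89), and 63^57 mod 89 = 76.
h = q_inv·(m₁ − m₂) mod p = 8·(76 − 76) mod 79 = 0.
m = m₂ + h·q = 76 + 0·89 = 76.

76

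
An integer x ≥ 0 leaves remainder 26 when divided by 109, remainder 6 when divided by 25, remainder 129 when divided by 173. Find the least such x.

From x ≡ 26 (mod 109) write x = 26 + 109t. Substituting into x ≡ 6 (mod 25) gives 109t ≡ 5 (mod 25), and since 9⁻¹ ≡ 14 (mod 25), t ≡ 20. Hence x ≡ 26 + 109·20 = 2206 (mod 2725).
From x ≡ 2206 (mod 2725) write x = 2206 + 2725t. Substituting into x ≡ 129 (mod 173) gives 2725t ≡ 172 (mod 173), and since 130⁻¹ ≡ 4 (mod 173), t ≡ 169. Hence x ≡ 2206 + 2725·169 = 462731 (mod 471425).

462731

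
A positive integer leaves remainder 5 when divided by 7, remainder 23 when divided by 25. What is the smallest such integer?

173

Combine the congruences pairwise.
From N ≡ 5 (mod 7) write N = 5 + 7t. Substituting into N ≡ 23 (mod 25) gives 7t ≡ 18 (mod 25), and since 7⁻¹ ≡ 18 (mod 25), t ≡ 24. Hence N ≡ 5 + 7·24 = 173 (mod 175).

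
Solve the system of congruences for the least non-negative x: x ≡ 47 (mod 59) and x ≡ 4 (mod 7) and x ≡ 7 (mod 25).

Combine the congruences pairwise.
From x ≡ 47 (mod 59) write x = 47 + 59t. Substituting into x ≡ 4 (mod 7) gives 59t ≡ 6 (mod 7), and since 3⁻¹ ≡ 5 (mod 7), t ≡ 2. Hence x ≡ 47 + 59·2 = 165 (mod 413).
From x ≡ 165 (mod 413) write x = 165 + 413t. Substituting into x ≡ 7 (mod 25) gives 413t ≡ 17 (mod 25), and since 13⁻¹ ≡ 2 (mod 25), t ≡ 9. Hence x ≡ 165 + 413·9 = 3882 (mod 10325).

3882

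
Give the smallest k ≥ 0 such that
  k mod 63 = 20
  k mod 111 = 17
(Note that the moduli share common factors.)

gcd(63, 111) = 3 and 3 | (17 − 20), so the pair is consistent; merging gives k ≡ 461 (mod 2331), where 2331 = lcm(63, 111).
The solution is unique modulo lcm(63, 111) = 2331.

461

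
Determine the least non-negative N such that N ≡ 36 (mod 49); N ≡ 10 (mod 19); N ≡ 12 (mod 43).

20910

From N ≡ 36 (mod 49) write N = 36 + 49t. Substituting into N ≡ 10 (mod 19) gives 49t ≡ 12 (mod 19), and since 11⁻¹ ≡ 7 (mod 19), t ≡ 8. Hence N ≡ 36 + 49·8 = 428 (mod 931).
From N ≡ 428 (mod 931) write N = 428 + 931t. Substituting into N ≡ 12 (mod 43) gives 931t ≡ 14 (mod 43), and since 28⁻¹ ≡ 20 (mod 43), t ≡ 22. Hence N ≡ 428 + 931·22 = 20910 (mod 40033).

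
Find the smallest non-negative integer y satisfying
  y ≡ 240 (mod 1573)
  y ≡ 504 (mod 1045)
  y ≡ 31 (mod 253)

2765574

Combine the congruences pairwise.
gcd(1573, 1045) = 11 and 11 | (504 − 240), so the pair is consistent; merging gives y ≡ 75744 (mod 149435), where 149435 = lcm(1573, 1045).
gcd(149435, 253) = 11 and 11 | (31 − 75744), so the pair is consistent; merging gives y ≡ 2765574 (mod 3437005), where 3437005 = lcm(149435, 253).
The solution is unique modulo lcm(1573, 1045, 253) = 3437005.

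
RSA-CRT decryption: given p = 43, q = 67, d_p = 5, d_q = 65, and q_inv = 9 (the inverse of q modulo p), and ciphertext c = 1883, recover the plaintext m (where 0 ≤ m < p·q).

2527

m₁ = c^(d_p) mod p: c ≡ 34 (mod 43), and 34^5 mod 43 = 33.
m₂ = c^(d_q) mod q: c ≡ 7 (mod 67), and 7^65 mod 67 = 48.
h = q_inv·(m₁ − m₂) mod p = 9·(33 − 48) mod 43 = 37.
m = m₂ + h·q = 48 + 37·67 = 2527.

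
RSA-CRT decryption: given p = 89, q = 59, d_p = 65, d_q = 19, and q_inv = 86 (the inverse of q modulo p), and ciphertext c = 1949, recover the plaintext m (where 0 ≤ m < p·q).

m₁ = c^(d_p) mod p: c ≡ 80 (mod 89), and 80^65 mod 89 = 10.
m₂ = c^(d_q) mod q: c ≡ 2 (mod 59), and 2^19 mod 59 = 14.
h = q_inv·(m₁ − m₂) mod p = 86·(10 − 14) mod 89 = 12.
m = m₂ + h·q = 14 + 12·59 = 722.

722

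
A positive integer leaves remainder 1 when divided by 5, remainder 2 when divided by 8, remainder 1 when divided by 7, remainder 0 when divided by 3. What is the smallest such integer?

666

The moduli are pairwise coprime; N = 5·8·7·3 = 840.
N/5 = 168; 168 ≡ 3 (mod 5); 3·2 ≡ 1, so inverse 2.
N/8 = 105; 105 ≡ 1 (mod 8), inverse 1.
N/7 = 120; 120 ≡ 1 (mod 7), inverse 1.
N/3 = 280; 280 ≡ 1 (mod 3), inverse 1.
t ≡ 1·168·2 + 2·105·1 + 1·120·1 + 0·280·1 = 666.
666 mod 840 = 666.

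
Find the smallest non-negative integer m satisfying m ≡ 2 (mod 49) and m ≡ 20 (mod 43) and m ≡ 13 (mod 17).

149

From m ≡ 2 (mod 49) write m = 2 + 49t. Substituting into m ≡ 20 (mod 43) gives 49t ≡ 18 (mod 43), and since 6⁻¹ ≡ 36 (mod 43), t ≡ 3. Hence m ≡ 2 + 49·3 = 149 (mod 2107).
From m ≡ 149 (mod 2107) write m = 149 + 2107t. Substituting into m ≡ 13 (mod 17) gives 2107t ≡ 0 (mod 17), and since 16⁻¹ ≡ 16 (mod 17), t ≡ 0. Hence m ≡ 149 + 2107·0 = 149 (mod 35819).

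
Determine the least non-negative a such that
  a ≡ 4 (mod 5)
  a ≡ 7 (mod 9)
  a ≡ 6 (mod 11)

259

The moduli are pairwise coprime; N = 5·9·11 = 495.
N/5 = 99; 99 ≡ 4 (mod 5); 4·4 ≡ 1, so inverse 4.
N/9 = 55; 55 ≡ 1 (mod 9), inverse 1.
N/11 = 45; 45 ≡ 1 (mod 11), inverse 1.
a ≡ 4·99·4 + 7·55·1 + 6·45·1 = 2239.
2239 mod 495 = 259.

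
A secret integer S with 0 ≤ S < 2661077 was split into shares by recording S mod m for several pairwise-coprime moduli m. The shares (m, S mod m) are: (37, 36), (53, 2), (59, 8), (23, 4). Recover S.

The moduli are pairwise coprime; N = 37·53·59·23 = 2661077.
N/37 = 71921; 71921 ≡ 30 (mod 37); 30·21 ≡ 1, so inverse 21.
N/53 = 50209; 50209 ≡ 18 (mod 53); 18·3 ≡ 1, so inverse 3.
N/59 = 45103; 45103 ≡ 27 (mod 59); 27·35 ≡ 1, so inverse 35.
N/23 = 115699; 115699 ≡ 9 (mod 23); 9·18 ≡ 1, so inverse 18.
S ≡ 36·71921·21 + 2·50209·3 + 8·45103·35 + 4·115699·18 = 75632698.
75632698 mod 2661077 = 1122542.

1122542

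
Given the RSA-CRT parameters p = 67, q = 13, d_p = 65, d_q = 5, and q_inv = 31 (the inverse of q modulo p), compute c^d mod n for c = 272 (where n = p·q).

m₁ = c^(d_p) mod p: c ≡ 4 (mod 67), and 4^65 mod 67 = 17.
m₂ = c^(d_q) mod q: c ≡ 12 (mod 13), and 12^5 mod 13 = 12.
h = q_inv·(m₁ − m₂) mod p = 31·(17 − 12) mod 67 = 21.
m = m₂ + h·q = 12 + 21·13 = 285.

285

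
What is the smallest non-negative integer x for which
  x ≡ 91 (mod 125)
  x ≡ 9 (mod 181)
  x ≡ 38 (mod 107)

Combine the congruences pairwise.
From x ≡ 91 (mod 125) write x = 91 + 125t. Substituting into x ≡ 9 (mod 181) gives 125t ≡ 99 (mod 181), and since 125⁻¹ ≡ 42 (mod 181), t ≡ 176. Hence x ≡ 91 + 125·176 = 22091 (mod 22625).
From x ≡ 22091 (mod 22625) write x = 22091 + 22625t. Substituting into x ≡ 38 (mod 107) gives 22625t ≡ 96 (mod 107), and since 48⁻¹ ≡ 29 (mod 107), t ≡ 2. Hence x ≡ 22091 + 22625·2 = 67341 (mod 2420875).

67341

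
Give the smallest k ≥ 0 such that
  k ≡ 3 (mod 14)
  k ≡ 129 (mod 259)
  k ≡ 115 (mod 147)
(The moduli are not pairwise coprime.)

gcd(14, 259) = 7 and 7 | (129 − 3), so the pair is consistent; merging gives k ≡ 129 (mod 518), where 518 = lcm(14, 259).
gcd(518, 147) = 7 and 7 | (115 − 129), so the pair is consistent; merging gives k ≡ 8935 (mod 10878), where 10878 = lcm(518, 147).
The solution is unique modulo lcm(14, 259, 147) = 10878.

8935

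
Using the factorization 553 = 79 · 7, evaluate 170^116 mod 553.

46

Mod 79: 170 ≡ 12; by Fermat, exponent reduces to 116 mod 78 = 38; 12^38 ≡ 46 (mod 79).
Mod 7: 170 ≡ 2; by Fermat, exponent reduces to 116 mod 6 = 2; 2^2 ≡ 4 (mod 7).
Combine by CRT: x ≡ 46 (mod 79), x ≡ 4 (mod 7) ⇒ x ≡ 46 (mod 553).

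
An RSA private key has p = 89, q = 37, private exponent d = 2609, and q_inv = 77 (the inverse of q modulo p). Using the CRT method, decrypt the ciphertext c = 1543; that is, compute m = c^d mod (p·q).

d_p = d mod (p−1) = 2609 mod 88 = 57; d_q = d mod (q−1) = 17.
m₁ = c^(d_p) mod p: c ≡ 30 (mod 89), and 30^57 mod 89 = 31.
m₂ = c^(d_q) mod q: c ≡ 26 (mod 37), and 26^17 mod 37 = 10.
h = q_inv·(m₁ − m₂) mod p = 77·(31 − 10) mod 89 = 15.
m = m₂ + h·q = 10 + 15·37 = 565.

565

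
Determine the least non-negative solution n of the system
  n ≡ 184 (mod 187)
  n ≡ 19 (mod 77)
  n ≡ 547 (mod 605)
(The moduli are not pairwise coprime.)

gcd(187, 77) = 11 and 11 | (19 − 184), so the pair is consistent; merging gives n ≡ 558 (mod 1309), where 1309 = lcm(187, 77).
gcd(1309, 605) = 11 and 11 | (547 − 558), so the pair is consistent; merging gives n ≡ 8412 (mod 71995), where 71995 = lcm(1309, 605).
The solution is unique modulo lcm(187, 77, 605) = 71995.

8412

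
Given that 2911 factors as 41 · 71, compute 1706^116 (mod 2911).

Mod 41: 1706 ≡ 25; by Fermat, exponent reduces to 116 mod 40 = 36; 25^36 ≡ 16 (mod 41).
Mod 71: 1706 ≡ 2; by Fermat, exponent reduces to 116 mod 70 = 46; 2^46 ≡ 60 (mod 71).
Combine by CRT: x ≡ 16 (mod 41), x ≡ 60 (mod 71) ⇒ x ≡ 344 (mod 2911).

344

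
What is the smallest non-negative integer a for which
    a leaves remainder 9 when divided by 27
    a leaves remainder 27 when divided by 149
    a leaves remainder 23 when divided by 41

From a ≡ 9 (mod 27) write a = 9 + 27t. Substituting into a ≡ 27 (mod 149) gives 27t ≡ 18 (mod 149), and since 27⁻¹ ≡ 138 (mod 149), t ≡ 100. Hence a ≡ 9 + 27·100 = 2709 (mod 4023).
From a ≡ 2709 (mod 4023) write a = 2709 + 4023t. Substituting into a ≡ 23 (mod 41) gives 4023t ≡ 20 (mod 41), and since 5⁻¹ ≡ 33 (mod 41), t ≡ 4. Hence a ≡ 2709 + 4023·4 = 18801 (mod 164943).

18801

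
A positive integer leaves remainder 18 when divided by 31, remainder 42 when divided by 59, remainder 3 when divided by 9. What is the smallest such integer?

2343

The moduli are pairwise coprime; M = 31·59·9 = 16461.
M/31 = 531; 531 ≡ 4 (mod 31); 4·8 ≡ 1, so inverse 8.
M/59 = 279; 279 ≡ 43 (mod 59); 43·11 ≡ 1, so inverse 11.
M/9 = 1829; 1829 ≡ 2 (mod 9); 2·5 ≡ 1, so inverse 5.
n ≡ 18·531·8 + 42·279·11 + 3·1829·5 = 232797.
232797 mod 16461 = 2343.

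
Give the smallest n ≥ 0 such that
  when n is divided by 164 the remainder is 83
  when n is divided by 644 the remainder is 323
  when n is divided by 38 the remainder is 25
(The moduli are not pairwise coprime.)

145223

Combine the congruences pairwise.
gcd(164, 644) = 4 and 4 | (323 − 83), so the pair is consistent; merging gives n ≡ 13203 (mod 26404), where 26404 = lcm(164, 644).
gcd(26404, 38) = 2 and 2 | (25 − 13203), so the pair is consistent; merging gives n ≡ 145223 (mod 501676), where 501676 = lcm(26404, 38).
The solution is unique modulo lcm(164, 644, 38) = 501676.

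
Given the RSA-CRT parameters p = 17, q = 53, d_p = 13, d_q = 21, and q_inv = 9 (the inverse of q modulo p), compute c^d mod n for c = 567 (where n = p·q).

435

m₁ = c^(d_p) mod p: c ≡ 6 (mod 17), and 6^13 mod 17 = 10.
m₂ = c^(d_q) mod q: c ≡ 37 (mod 53), and 37^21 mod 53 = 11.
h = q_inv·(m₁ − m₂) mod p = 9·(10 − 11) mod 17 = 8.
m = m₂ + h·q = 11 + 8·53 = 435.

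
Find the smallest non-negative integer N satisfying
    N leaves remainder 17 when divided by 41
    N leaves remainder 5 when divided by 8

Combine the congruences pairwise.
From N ≡ 17 (mod 41) write N = 17 + 41t. Substituting into N ≡ 5 (mod 8) gives 41t ≡ 4 (mod 8), and since 1⁻¹ ≡ 1 (mod 8), t ≡ 4. Hence N ≡ 17 + 41·4 = 181 (mod 328).

181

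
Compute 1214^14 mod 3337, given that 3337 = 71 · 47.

2823

Mod 71: 1214 ≡ 7; 7^14 ≡ 54 (mod 71).
Mod 47: 1214 ≡ 39; 39^14 ≡ 3 (mod 47).
Combine by CRT: x ≡ 54 (mod 71), x ≡ 3 (mod 47) ⇒ x ≡ 2823 (mod 3337).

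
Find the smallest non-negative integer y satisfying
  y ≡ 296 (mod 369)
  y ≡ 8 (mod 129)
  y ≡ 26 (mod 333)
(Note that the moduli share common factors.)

gcd(369, 129) = 3 and 3 | (8 − 296), so the pair is consistent; merging gives y ≡ 6200 (mod 15867), where 15867 = lcm(369, 129).
gcd(15867, 333) = 9 and 9 | (26 − 6200), so the pair is consistent; merging gives y ≡ 482210 (mod 587079), where 587079 = lcm(15867, 333).
The solution is unique modulo lcm(369, 129, 333) = 587079.

482210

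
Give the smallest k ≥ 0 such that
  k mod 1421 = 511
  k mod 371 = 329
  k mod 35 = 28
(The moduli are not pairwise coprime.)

gcd(1421, 371) = 7 and 7 | (329 − 511), so the pair is consistent; merging gives k ≡ 71561 (mod 75313), where 75313 = lcm(1421, 371).
gcd(75313, 35) = 7 and 7 | (28 − 71561), so the pair is consistent; merging gives k ≡ 372813 (mod 376565), where 376565 = lcm(75313, 35).
The solution is unique modulo lcm(1421, 371, 35) = 376565.

372813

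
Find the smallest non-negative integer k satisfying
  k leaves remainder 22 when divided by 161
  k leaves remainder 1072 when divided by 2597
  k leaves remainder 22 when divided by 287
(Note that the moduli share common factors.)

1722883

Combine the congruences pairwise.
gcd(161, 2597) = 7 and 7 | (1072 − 22), so the pair is consistent; merging gives k ≡ 50415 (mod 59731), where 59731 = lcm(161, 2597).
gcd(59731, 287) = 7 and 7 | (22 − 50415), so the pair is consistent; merging gives k ≡ 1722883 (mod 2448971), where 2448971 = lcm(59731, 287).
The solution is unique modulo lcm(161, 2597, 287) = 2448971.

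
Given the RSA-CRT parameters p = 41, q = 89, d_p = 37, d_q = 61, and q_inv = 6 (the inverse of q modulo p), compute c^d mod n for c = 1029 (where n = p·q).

1624

m₁ = c^(d_p) mod p: c ≡ 4 (mod 41), and 4^37 mod 41 = 25.
m₂ = c^(d_q) mod q: c ≡ 50 (mod 89), and 50^61 mod 89 = 22.
h = q_inv·(m₁ − m₂) mod p = 6·(25 − 22) mod 41 = 18.
m = m₂ + h·q = 22 + 18·89 = 1624.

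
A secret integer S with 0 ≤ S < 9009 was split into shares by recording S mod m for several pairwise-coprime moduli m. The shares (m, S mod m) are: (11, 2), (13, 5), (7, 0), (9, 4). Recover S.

The moduli are pairwise coprime; N = 11·13·7·9 = 9009.
N/11 = 819; 819 ≡ 5 (mod 11); 5·9 ≡ 1, so inverse 9.
N/13 = 693; 693 ≡ 4 (mod 13); 4·10 ≡ 1, so inverse 10.
N/7 = 1287; 1287 ≡ 6 (mod 7); 6·6 ≡ 1, so inverse 6.
N/9 = 1001; 1001 ≡ 2 (mod 9); 2·5 ≡ 1, so inverse 5.
S ≡ 2·819·9 + 5·693·10 + 0·1287·6 + 4·1001·5 = 69412.
69412 mod 9009 = 6349.

6349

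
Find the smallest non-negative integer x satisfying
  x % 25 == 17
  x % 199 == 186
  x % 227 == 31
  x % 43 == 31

28316692

Combine the congruences pairwise.
From x ≡ 17 (mod 25) write x = 17 + 25t. Substituting into x ≡ 186 (mod 199) gives 25t ≡ 169 (mod 199), and since 25⁻¹ ≡ 8 (mod 199), t ≡ 158. Hence x ≡ 17 + 25·158 = 3967 (mod 4975).
From x ≡ 3967 (mod 4975) write x = 3967 + 4975t. Substituting into x ≡ 31 (mod 227) gives 4975t ≡ 150 (mod 227), and since 208⁻¹ ≡ 215 (mod 227), t ≡ 16. Hence x ≡ 3967 + 4975·16 = 83567 (mod 1129325).
From x ≡ 83567 (mod 1129325) write x = 83567 + 1129325t. Substituting into x ≡ 31 (mod 43) gives 1129325t ≡ 13 (mod 43), and since 16⁻¹ ≡ 35 (mod 43), t ≡ 25. Hence x ≡ 83567 + 1129325·25 = 28316692 (mod 48560975).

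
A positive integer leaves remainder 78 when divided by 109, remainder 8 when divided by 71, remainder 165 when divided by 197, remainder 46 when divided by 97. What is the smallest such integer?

From k ≡ 78 (mod 109) write k = 78 + 109t. Substituting into k ≡ 8 (mod 71) gives 109t ≡ 1 (mod 71), and since 38⁻¹ ≡ 43 (mod 71), t ≡ 43. Hence k ≡ 78 + 109·43 = 4765 (mod 7739).
From k ≡ 4765 (mod 7739) write k = 4765 + 7739t. Substituting into k ≡ 165 (mod 197) gives 7739t ≡ 128 (mod 197), and since 56⁻¹ ≡ 95 (mod 197), t ≡ 143. Hence k ≡ 4765 + 7739·143 = 1111442 (mod 1524583).
From k ≡ 1111442 (mod 1524583) write k = 1111442 + 1524583t. Substituting into k ≡ 46 (mod 97) gives 1524583t ≡ 30 (mod 97), and since 34⁻¹ ≡ 20 (mod 97), t ≡ 18. Hence k ≡ 1111442 + 1524583·18 = 28553936 (mod 147884551).

28553936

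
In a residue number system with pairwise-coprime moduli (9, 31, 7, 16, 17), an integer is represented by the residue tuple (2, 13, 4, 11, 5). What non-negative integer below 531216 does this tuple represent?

129035

The moduli are pairwise coprime; N = 9·31·7·16·17 = 531216.
N/9 = 59024; 59024 ≡ 2 (mod 9); 2·5 ≡ 1, so inverse 5.
N/31 = 17136; 17136 ≡ 24 (mod 31); 24·22 ≡ 1, so inverse 22.
N/7 = 75888; 75888 ≡ 1 (mod 7), inverse 1.
N/16 = 33201; 33201 ≡ 1 (mod 16), inverse 1.
N/17 = 31248; 31248 ≡ 2 (mod 17); 2·9 ≡ 1, so inverse 9.
x ≡ 2·59024·5 + 13·17136·22 + 4·75888·1 + 11·33201·1 + 5·31248·9 = 7566059.
7566059 mod 531216 = 129035.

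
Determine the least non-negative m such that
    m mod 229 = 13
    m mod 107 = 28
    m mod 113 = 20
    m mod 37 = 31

75984045

The moduli are pairwise coprime; N = 229·107·113·37 = 102447043.
N/229 = 447367; 447367 ≡ 130 (mod 229); 130·37 ≡ 1, so inverse 37.
N/107 = 957449; 957449 ≡ 13 (mod 107); 13·33 ≡ 1, so inverse 33.
N/113 = 906611; 906611 ≡ 12 (mod 113); 12·66 ≡ 1, so inverse 66.
N/37 = 2768839; 2768839 ≡ 18 (mod 37); 18·35 ≡ 1, so inverse 35.
m ≡ 13·447367·37 + 28·957449·33 + 20·906611·66 + 31·2768839·35 = 5300783238.
5300783238 mod 102447043 = 75984045.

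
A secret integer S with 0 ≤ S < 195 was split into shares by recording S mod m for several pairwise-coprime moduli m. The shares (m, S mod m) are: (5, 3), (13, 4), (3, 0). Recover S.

The moduli are pairwise coprime; N = 5·13·3 = 195.
N/5 = 39; 39 ≡ 4 (mod 5); 4·4 ≡ 1, so inverse 4.
N/13 = 15; 15 ≡ 2 (mod 13); 2·7 ≡ 1, so inverse 7.
N/3 = 65; 65 ≡ 2 (mod 3); 2·2 ≡ 1, so inverse 2.
S ≡ 3·39·4 + 4·15·7 + 0·65·2 = 888.
888 mod 195 = 108.

108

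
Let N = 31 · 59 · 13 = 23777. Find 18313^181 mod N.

Mod 31: 18313 ≡ 23; by Fermat, exponent reduces to 181 mod 30 = 1; 23^1 ≡ 23 (mod 31).
Mod 59: 18313 ≡ 23; by Fermat, exponent reduces to 181 mod 58 = 7; 23^7 ≡ 52 (mod 59).
Mod 13: 18313 ≡ 9; by Fermat, exponent reduces to 181 mod 12 = 1; 9^1 ≡ 9 (mod 13).
Combine by CRT: x ≡ 23 (mod 31), x ≡ 52 (mod 59), x ≡ 9 (mod 13) ⇒ x ≡ 19522 (mod 23777).

19522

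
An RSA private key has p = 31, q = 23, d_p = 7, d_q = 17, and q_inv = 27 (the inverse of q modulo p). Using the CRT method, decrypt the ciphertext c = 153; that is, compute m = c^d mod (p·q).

585

m₁ = c^(d_p) mod p: c ≡ 29 (mod 31), and 29^7 mod 31 = 27.
m₂ = c^(d_q) mod q: c ≡ 15 (mod 23), and 15^17 mod 23 = 10.
h = q_inv·(m₁ − m₂) mod p = 27·(27 − 10) mod 31 = 25.
m = m₂ + h·q = 10 + 25·23 = 585.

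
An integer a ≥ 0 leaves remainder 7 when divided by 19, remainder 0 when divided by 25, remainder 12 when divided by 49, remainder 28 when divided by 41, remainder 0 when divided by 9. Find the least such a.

522450

The moduli are pairwise coprime; N = 19·25·49·41·9 = 8588475.
N/19 = 452025; 452025 ≡ 15 (mod 19); 15·14 ≡ 1, so inverse 14.
N/25 = 343539; 343539 ≡ 14 (mod 25); 14·9 ≡ 1, so inverse 9.
N/49 = 175275; 175275 ≡ 2 (mod 49); 2·25 ≡ 1, so inverse 25.
N/41 = 209475; 209475 ≡ 6 (mod 41); 6·7 ≡ 1, so inverse 7.
N/9 = 954275; 954275 ≡ 5 (mod 9); 5·2 ≡ 1, so inverse 2.
a ≡ 7·452025·14 + 0·343539·9 + 12·175275·25 + 28·209475·7 + 0·954275·2 = 137938050.
137938050 mod 8588475 = 522450.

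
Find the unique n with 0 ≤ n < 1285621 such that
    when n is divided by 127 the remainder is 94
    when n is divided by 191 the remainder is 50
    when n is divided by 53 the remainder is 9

Combine the congruences pairwise.
From n ≡ 94 (mod 127) write n = 94 + 127t. Substituting into n ≡ 50 (mod 191) gives 127t ≡ 147 (mod 191), and since 127⁻¹ ≡ 188 (mod 191), t ≡ 132. Hence n ≡ 94 + 127·132 = 16858 (mod 24257).
From n ≡ 16858 (mod 24257) write n = 16858 + 24257t. Substituting into n ≡ 9 (mod 53) gives 24257t ≡ 5 (mod 53), and since 36⁻¹ ≡ 28 (mod 53), t ≡ 34. Hence n ≡ 16858 + 24257·34 = 841596 (mod 1285621).

841596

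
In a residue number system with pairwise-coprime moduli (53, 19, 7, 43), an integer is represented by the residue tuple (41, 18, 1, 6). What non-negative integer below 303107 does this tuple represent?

From x ≡ 41 (mod 53) write x = 41 + 53t. Substituting into x ≡ 18 (mod 19) gives 53t ≡ 15 (mod 19), and since 15⁻¹ ≡ 14 (mod 19), t ≡ 1. Hence x ≡ 41 + 53·1 = 94 (mod 1007).
From x ≡ 94 (mod 1007) write x = 94 + 1007t. Substituting into x ≡ 1 (mod 7) gives 1007t ≡ 5 (mod 7), and since 6⁻¹ ≡ 6 (mod 7), t ≡ 2. Hence x ≡ 94 + 1007·2 = 2108 (mod 7049).
From x ≡ 2108 (mod 7049) write x = 2108 + 7049t. Substituting into x ≡ 6 (mod 43) gives 7049t ≡ 5 (mod 43), and since 40⁻¹ ≡ 14 (mod 43), t ≡ 27. Hence x ≡ 2108 + 7049·27 = 192431 (mod 303107).

192431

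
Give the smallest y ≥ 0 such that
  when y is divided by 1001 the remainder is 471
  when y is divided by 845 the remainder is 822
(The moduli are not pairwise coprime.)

gcd(1001, 845) = 13 and 13 | (822 − 471), so the pair is consistent; merging gives y ≡ 51522 (mod 65065), where 65065 = lcm(1001, 845).
The solution is unique modulo lcm(1001, 845) = 65065.

51522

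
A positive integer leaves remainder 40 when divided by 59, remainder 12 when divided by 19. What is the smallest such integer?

Combine the congruences pairwise.
From x ≡ 40 (mod 59) write x = 40 + 59t. Substituting into x ≡ 12 (mod 19) gives 59t ≡ 10 (mod 19), and since 2⁻¹ ≡ 10 (mod 19), t ≡ 5. Hence x ≡ 40 + 59·5 = 335 (mod 1121).

335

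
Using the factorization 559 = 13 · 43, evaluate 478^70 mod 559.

Mod 13: 478 ≡ 10; by Fermat, exponent reduces to 70 mod 12 = 10; 10^10 ≡ 3 (mod 13).
Mod 43: 478 ≡ 5; by Fermat, exponent reduces to 70 mod 42 = 28; 5^28 ≡ 6 (mod 43).
Combine by CRT: x ≡ 3 (mod 13), x ≡ 6 (mod 43) ⇒ x ≡ 393 (mod 559).

393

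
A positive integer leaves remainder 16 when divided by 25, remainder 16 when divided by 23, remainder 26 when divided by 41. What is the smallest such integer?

The moduli are pairwise coprime; N = 25·23·41 = 23575.
N/25 = 943; 943 ≡ 18 (mod 25); 18·7 ≡ 1, so inverse 7.
N/23 = 1025; 1025 ≡ 13 (mod 23); 13·16 ≡ 1, so inverse 16.
N/41 = 575; 575 ≡ 1 (mod 41), inverse 1.
k ≡ 16·943·7 + 16·1025·16 + 26·575·1 = 382966.
382966 mod 23575 = 5766.

5766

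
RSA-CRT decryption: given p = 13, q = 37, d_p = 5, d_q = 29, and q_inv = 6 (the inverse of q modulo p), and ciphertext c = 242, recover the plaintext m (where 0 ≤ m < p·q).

m₁ = c^(d_p) mod p: c ≡ 8 (mod 13), and 8^5 mod 13 = 8.
m₂ = c^(d_q) mod q: c ≡ 20 (mod 37), and 20^29 mod 37 = 32.
h = q_inv·(m₁ − m₂) mod p = 6·(8 − 32) mod 13 = 12.
m = m₂ + h·q = 32 + 12·37 = 476.

476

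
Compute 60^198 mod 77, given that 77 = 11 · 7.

Mod 11: 60 ≡ 5; by Fermat, exponent reduces to 198 mod 10 = 8; 5^8 ≡ 4 (mod 11).
Mod 7: 60 ≡ 4; since 6 | 198, by Fermat 4^198 ≡ 1 (mod 7).
Combine by CRT: x ≡ 4 (mod 11), x ≡ 1 (mod 7) ⇒ x ≡ 15 (mod 77).

15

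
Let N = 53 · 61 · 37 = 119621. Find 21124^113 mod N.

Mod 53: 21124 ≡ 30; by Fermat, exponent reduces to 113 mod 52 = 9; 30^9 ≡ 30 (mod 53).
Mod 61: 21124 ≡ 18; by Fermat, exponent reduces to 113 mod 60 = 53; 18^53 ≡ 30 (mod 61).
Mod 37: 21124 ≡ 34; by Fermat, exponent reduces to 113 mod 36 = 5; 34^5 ≡ 16 (mod 37).
Combine by CRT: x ≡ 30 (mod 53), x ≡ 30 (mod 61), x ≡ 16 (mod 37) ⇒ x ≡ 116418 (mod 119621).

116418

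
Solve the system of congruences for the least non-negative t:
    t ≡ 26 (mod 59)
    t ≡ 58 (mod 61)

From t ≡ 26 (mod 59) write t = 26 + 59s. Substituting into t ≡ 58 (mod 61) gives 59s ≡ 32 (mod 61), and since 59⁻¹ ≡ 30 (mod 61), s ≡ 45. Hence t ≡ 26 + 59·45 = 2681 (mod 3599).

2681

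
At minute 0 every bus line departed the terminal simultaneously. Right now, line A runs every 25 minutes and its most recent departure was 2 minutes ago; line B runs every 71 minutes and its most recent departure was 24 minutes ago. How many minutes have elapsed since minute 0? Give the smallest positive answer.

1302

From t ≡ 2 (mod 25) write t = 2 + 25s. Substituting into t ≡ 24 (mod 71) gives 25s ≡ 22 (mod 71), and since 25⁻¹ ≡ 54 (mod 71), s ≡ 52. Hence t ≡ 2 + 25·52 = 1302 (mod 1775).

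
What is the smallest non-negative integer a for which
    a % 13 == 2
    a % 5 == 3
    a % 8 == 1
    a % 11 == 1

The moduli are pairwise coprime; N = 13·5·8·11 = 5720.
N/13 = 440; 440 ≡ 11 (mod 13); 11·6 ≡ 1, so inverse 6.
N/5 = 1144; 1144 ≡ 4 (mod 5); 4·4 ≡ 1, so inverse 4.
N/8 = 715; 715 ≡ 3 (mod 8); 3·3 ≡ 1, so inverse 3.
N/11 = 520; 520 ≡ 3 (mod 11); 3·4 ≡ 1, so inverse 4.
a ≡ 2·440·6 + 3·1144·4 + 1·715·3 + 1·520·4 = 23233.
23233 mod 5720 = 353.

353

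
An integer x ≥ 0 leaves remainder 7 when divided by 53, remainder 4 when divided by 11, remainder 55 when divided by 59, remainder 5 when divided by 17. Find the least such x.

381077

From x ≡ 7 (mod 53) write x = 7 + 53t. Substituting into x ≡ 4 (mod 11) gives 53t ≡ 8 (mod 11), and since 9⁻¹ ≡ 5 (mod 11), t ≡ 7. Hence x ≡ 7 + 53·7 = 378 (mod 583).
From x ≡ 378 (mod 583) write x = 378 + 583t. Substituting into x ≡ 55 (mod 59) gives 583t ≡ 31 (mod 59), and since 52⁻¹ ≡ 42 (mod 59), t ≡ 4. Hence x ≡ 378 + 583·4 = 2710 (mod 34397).
From x ≡ 2710 (mod 34397) write x = 2710 + 34397t. Substituting into x ≡ 5 (mod 17) gives 34397t ≡ 15 (mod 17), and since 6⁻¹ ≡ 3 (mod 17), t ≡ 11. Hence x ≡ 2710 + 34397·11 = 381077 (mod 584749).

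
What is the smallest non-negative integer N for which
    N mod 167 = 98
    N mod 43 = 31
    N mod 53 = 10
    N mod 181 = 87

From N ≡ 98 (mod 167) write N = 98 + 167t. Substituting into N ≡ 31 (mod 43) gives 167t ≡ 19 (mod 43), and since 38⁻¹ ≡ 17 (mod 43), t ≡ 22. Hence N ≡ 98 + 167·22 = 3772 (mod 7181).
From N ≡ 3772 (mod 7181) write N = 3772 + 7181t. Substituting into N ≡ 10 (mod 53) gives 7181t ≡ 1 (mod 53), and since 26⁻¹ ≡ 51 (mod 53), t ≡ 51. Hence N ≡ 3772 + 7181·51 = 370003 (mod 380593).
From N ≡ 370003 (mod 380593) write N = 370003 + 380593t. Substituting into N ≡ 87 (mod 181) gives 380593t ≡ 48 (mod 181), and since 131⁻¹ ≡ 76 (mod 181), t ≡ 28. Hence N ≡ 370003 + 380593·28 = 11026607 (mod 68887333).

11026607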